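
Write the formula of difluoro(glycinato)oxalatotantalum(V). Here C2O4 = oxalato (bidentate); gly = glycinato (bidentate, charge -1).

Ligands: 2 fluoro (F, -1), 1 oxalato (C2O4, -2), 1 glycinato (gly, -1). Ligand charge sum = -5.
With Ta in oxidation state +5, the complex ion is [Ta...].

[Ta(C2O4)F2(gly)]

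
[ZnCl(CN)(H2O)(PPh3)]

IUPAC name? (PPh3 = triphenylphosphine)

aquachlorocyano(triphenylphosphine)zinc(II)

There is no counter-ion, so the complex is neutral overall.
Ligand charges: 1×triphenylphosphine (neutral), 1×chloro (-1 each), 1×aqua (neutral), 1×cyano (-1 each); total -2. So Zn + (-2) = 0, giving Zn = +2.
Ligands are named alphabetically: aqua before chloro before cyano before triphenylphosphine.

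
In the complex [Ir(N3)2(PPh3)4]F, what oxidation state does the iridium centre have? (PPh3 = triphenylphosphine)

1 fluoride outside the brackets (-1 each) → the complex ion is 1+.
Ligand charges: 2×N3 = -2; 4×PPh3 neutral; sum -2.
Ir + (-2) = 1+ ⇒ Ir is +3.

+3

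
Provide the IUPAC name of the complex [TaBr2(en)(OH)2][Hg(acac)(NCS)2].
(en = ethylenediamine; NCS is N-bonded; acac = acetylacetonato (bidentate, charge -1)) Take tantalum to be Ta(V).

Both ions are complex: the cation is named first with the plain metal name, the anion second with the -ate form; each ion's ligands are alphabetised independently.
Ta is given as +5; the cation's ligand charges sum to -4, so the complex cation is 1+.
A 1:1 salt means the anion carries the equal and opposite charge, 1−.
Anion: ligand charges sum to -3; for the ion to be 1−, Hg = +2.

dibromo(ethylenediamine)dihydroxotantalum(V) (acetylacetonato)diisothiocyanatomercurate(II)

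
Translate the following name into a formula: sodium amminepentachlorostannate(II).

Ligands: 1 ammine (NH3, neutral), 5 chloro (Cl, -1). Ligand charge sum = -5.
With Sn in oxidation state +2, the complex ion is [Sn...]^3−.
Charge balance with sodium (+1) requires 1 complex ion per 3 sodium.

Na3[SnCl5(NH3)]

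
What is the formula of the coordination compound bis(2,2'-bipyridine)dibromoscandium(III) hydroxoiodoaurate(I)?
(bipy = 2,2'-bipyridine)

Cation [Sc…]: ligand charges -2, Sc(III) ⇒ ion charge 1+.
Anion [Au…]: ligand charges -2, Au(I) ⇒ ion charge 1−.
One 1+ cation balances one 1− anion.

[Sc(bipy)2Br2][AuI(OH)]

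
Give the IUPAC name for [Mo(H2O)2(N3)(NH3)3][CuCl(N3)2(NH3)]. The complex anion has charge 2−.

triamminediaquaazidomolybdenum(III) amminediazidochlorocuprate(I)

Both ions are complex: the cation is named first with the plain metal name, the anion second with the -ate form; each ion's ligands are alphabetised independently.
The complex anion is given as 2−; its ligand charges sum to -3, so Cu = +1.
A 1:1 salt means the cation carries the equal and opposite charge, 2+.
Cation: ligand charges sum to -1; for the ion to be 2+, Mo = +3.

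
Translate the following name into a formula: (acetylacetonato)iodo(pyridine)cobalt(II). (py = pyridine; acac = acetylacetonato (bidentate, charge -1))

[Co(acac)I(py)]

Ligands: 1 iodo (I, -1), 1 pyridine (py, neutral), 1 acetylacetonato (acac, -1). Ligand charge sum = -2.
With Co in oxidation state +2, the complex ion is [Co...].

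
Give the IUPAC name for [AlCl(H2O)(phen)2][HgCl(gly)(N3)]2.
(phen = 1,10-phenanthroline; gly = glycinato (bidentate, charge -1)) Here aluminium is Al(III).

aquachlorobis(1,10-phenanthroline)aluminium(III) azidochloro(glycinato)mercurate(II)

Al is given as +3; the cation's ligand charges sum to -1, so the complex cation is 2+.
With 2 anions per cation, each anion must be 2/2 = 1−.
Anion: ligand charges sum to -3; for the ion to be 1−, Hg = +2.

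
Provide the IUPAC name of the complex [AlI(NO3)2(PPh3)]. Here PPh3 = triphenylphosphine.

There is no counter-ion, so the complex is neutral overall.
Ligand charges: 2×nitrato (-1 each), 1×triphenylphosphine (neutral), 1×iodo (-1 each); total -3. So Al + (-3) = 0, giving Al = +3.
Ligands are named alphabetically: iodo before nitrato before triphenylphosphine.

iododinitrato(triphenylphosphine)aluminium(III)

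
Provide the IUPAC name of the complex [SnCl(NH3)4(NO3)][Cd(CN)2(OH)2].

Cadmium is always +2 in its complexes; the anion's ligand charges sum to -4, so the complex anion is 2−.
A 1:1 salt means the cation carries the equal and opposite charge, 2+.
Cation: ligand charges sum to -2; for the ion to be 2+, Sn = +4.

tetraamminechloronitratotin(IV) dicyanodihydroxocadmate(II)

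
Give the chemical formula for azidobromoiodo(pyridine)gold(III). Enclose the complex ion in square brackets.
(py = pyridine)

[AuBrI(N3)(py)]

Ligands: 1 azido (N3, -1), 1 iodo (I, -1), 1 pyridine (py, neutral), 1 bromo (Br, -1). Ligand charge sum = -3.
With Au in oxidation state +3, the complex ion is [Au...].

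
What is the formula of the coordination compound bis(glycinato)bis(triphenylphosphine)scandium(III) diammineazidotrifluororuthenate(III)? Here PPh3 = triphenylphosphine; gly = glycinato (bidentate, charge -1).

Cation [Sc…]: ligand charges -2, Sc(III) ⇒ ion charge 1+.
Anion [Ru…]: ligand charges -4, Ru(III) ⇒ ion charge 1−.
One 1+ cation balances one 1− anion.

[Sc(gly)2(PPh3)2][RuF3(N3)(NH3)2]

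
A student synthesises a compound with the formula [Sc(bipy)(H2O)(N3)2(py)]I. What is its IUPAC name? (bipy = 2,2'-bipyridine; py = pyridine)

The 1 iodide counter-ion carries a total charge of -1, so each complex ion is 1+.
Ligand charges: 1×2,2'-bipyridine (neutral), 1×pyridine (neutral), 1×aqua (neutral), 2×azido (-1 each); total -2. So Sc + (-2) = 1+, giving Sc = +3.
Ligands are named alphabetically: aqua before azido before bipyridine before pyridine.

aquadiazido(2,2'-bipyridine)(pyridine)scandium(III) iodide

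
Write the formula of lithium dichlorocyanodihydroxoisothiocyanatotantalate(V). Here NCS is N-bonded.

Ligands: 2 chloro (Cl, -1), 2 hydroxo (OH, -1), 1 isothiocyanato (NCS, -1), 1 cyano (CN, -1). Ligand charge sum = -6.
With Ta in oxidation state +5, the complex ion is [Ta...]^1−.
Charge balance with lithium (+1) requires 1 complex ion per 1 lithium.

Li[TaCl2(CN)(NCS)(OH)2]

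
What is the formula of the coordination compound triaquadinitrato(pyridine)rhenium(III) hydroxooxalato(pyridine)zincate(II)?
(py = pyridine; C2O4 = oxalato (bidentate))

[Re(H2O)3(NO3)2(py)][Zn(C2O4)(OH)(py)]

Cation [Re…]: ligand charges -2, Re(III) ⇒ ion charge 1+.
Anion [Zn…]: ligand charges -3, Zn(II) ⇒ ion charge 1−.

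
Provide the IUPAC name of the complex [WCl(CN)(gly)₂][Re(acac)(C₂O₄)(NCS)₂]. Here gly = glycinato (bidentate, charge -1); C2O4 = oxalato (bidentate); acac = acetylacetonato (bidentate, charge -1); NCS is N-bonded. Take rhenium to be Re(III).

Both ions are complex: the cation is named first with the plain metal name, the anion second with the -ate form; each ion's ligands are alphabetised independently.
Re is given as +3; the anion's ligand charges sum to -5, so the complex anion is 2−.
A 1:1 salt means the cation carries the equal and opposite charge, 2+.
Cation: ligand charges sum to -4; for the ion to be 2+, W = +6.

chlorocyanobis(glycinato)tungsten(VI) (acetylacetonato)diisothiocyanatooxalatorhenate(III)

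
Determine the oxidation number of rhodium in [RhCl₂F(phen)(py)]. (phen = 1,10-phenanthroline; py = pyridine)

No counter-ion: the bracketed complex is neutral.
Ligand charges: 2×Cl = -2; 1×phen neutral; 1×F = -1; 1×py neutral; sum -3.
Rh + (-3) = 0 ⇒ Rh is +3.

+3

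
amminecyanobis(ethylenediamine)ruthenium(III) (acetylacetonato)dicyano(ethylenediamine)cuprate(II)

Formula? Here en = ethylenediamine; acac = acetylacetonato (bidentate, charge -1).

Cation [Ru…]: ligand charges -1, Ru(III) ⇒ ion charge 2+.
Anion [Cu…]: ligand charges -3, Cu(II) ⇒ ion charge 1−.

[Ru(CN)(en)2(NH3)][Cu(acac)(CN)2(en)]2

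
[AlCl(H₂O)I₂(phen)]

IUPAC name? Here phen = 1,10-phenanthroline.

There is no counter-ion, so the complex is neutral overall.
Ligand charges: 1×1,10-phenanthroline (neutral), 1×chloro (-1 each), 1×aqua (neutral), 2×iodo (-1 each); total -3. So Al + (-3) = 0, giving Al = +3.
Ligands are named alphabetically: aqua before chloro before iodo before phenanthroline.

aquachlorodiiodo(1,10-phenanthroline)aluminium(III)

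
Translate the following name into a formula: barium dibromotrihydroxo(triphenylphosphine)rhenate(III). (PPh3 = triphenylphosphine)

Ba[ReBr2(OH)3(PPh3)]

Ligands: 2 bromo (Br, -1), 3 hydroxo (OH, -1), 1 triphenylphosphine (PPh3, neutral). Ligand charge sum = -5.
Charge balance with barium (+2) requires 1 complex ion per 1 barium.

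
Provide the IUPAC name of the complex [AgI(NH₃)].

There is no counter-ion, so the complex is neutral overall.
Ligand charges: 1×iodo (-1 each), 1×ammine (neutral); total -1. So Ag + (-1) = 0, giving Ag = +1.
Ligands are named alphabetically: ammine before iodo.

ammineiodosilver(I)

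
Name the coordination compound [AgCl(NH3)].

There is no counter-ion, so the complex is neutral overall.
Ligand charges: 1×ammine (neutral), 1×chloro (-1 each); total -1. So Ag + (-1) = 0, giving Ag = +1.
Ligands are named alphabetically: ammine before chloro.

amminechlorosilver(I)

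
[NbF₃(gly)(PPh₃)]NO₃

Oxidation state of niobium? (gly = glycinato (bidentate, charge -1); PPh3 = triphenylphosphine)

1 nitrate outside the brackets (-1 each) → the complex ion is 1+.
Ligand charges: 1×gly = -1; 3×F = -3; 1×PPh3 neutral; sum -4.
Nb + (-4) = 1+ ⇒ Nb is +5.

+5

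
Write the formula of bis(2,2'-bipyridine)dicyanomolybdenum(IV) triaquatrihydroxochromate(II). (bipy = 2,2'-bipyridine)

Cation [Mo…]: ligand charges -2, Mo(IV) ⇒ ion charge 2+.
Anion [Cr…]: ligand charges -3, Cr(II) ⇒ ion charge 1−.

[Mo(bipy)2(CN)2][Cr(H2O)3(OH)3]2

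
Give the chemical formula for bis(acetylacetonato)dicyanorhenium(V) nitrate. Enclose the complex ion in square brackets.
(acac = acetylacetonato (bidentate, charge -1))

[Re(acac)2(CN)2]NO3

Ligands: 2 acetylacetonato (acac, -1), 2 cyano (CN, -1). Ligand charge sum = -4.
With Re in oxidation state +5, the complex ion is [Re...]^1+.
Charge balance with nitrate (-1) requires 1 complex ion per 1 nitrate.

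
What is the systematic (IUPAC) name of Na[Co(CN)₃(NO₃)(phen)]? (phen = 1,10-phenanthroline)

The 1 sodium counter-ion carries a total charge of +1, so each complex ion is 1−.
Ligand charges: 1×nitrato (-1 each), 1×1,10-phenanthroline (neutral), 3×cyano (-1 each); total -4. So Co + (-4) = 1−, giving Co = +3.
The complex ion is anionic, so cobalt takes the -ate form cobaltate(III).

sodium tricyanonitrato(1,10-phenanthroline)cobaltate(III)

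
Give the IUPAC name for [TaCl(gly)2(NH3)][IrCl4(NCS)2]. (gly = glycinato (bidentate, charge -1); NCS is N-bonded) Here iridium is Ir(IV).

amminechlorobis(glycinato)tantalum(V) tetrachlorodiisothiocyanatoiridate(IV)

Both ions are complex: the cation is named first with the plain metal name, the anion second with the -ate form; each ion's ligands are alphabetised independently.
Ir is given as +4; the anion's ligand charges sum to -6, so the complex anion is 2−.
A 1:1 salt means the cation carries the equal and opposite charge, 2+.
Cation: ligand charges sum to -3; for the ion to be 2+, Ta = +5.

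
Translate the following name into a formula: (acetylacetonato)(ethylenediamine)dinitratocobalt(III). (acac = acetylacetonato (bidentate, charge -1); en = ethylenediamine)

[Co(acac)(en)(NO3)2]

Ligands: 1 acetylacetonato (acac, -1), 1 ethylenediamine (en, neutral), 2 nitrato (NO3, -1). Ligand charge sum = -3.
With Co in oxidation state +3, the complex ion is [Co...].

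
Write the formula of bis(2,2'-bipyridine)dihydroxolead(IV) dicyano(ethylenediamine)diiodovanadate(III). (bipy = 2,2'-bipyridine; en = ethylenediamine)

Cation [Pb…]: ligand charges -2, Pb(IV) ⇒ ion charge 2+.
Anion [V…]: ligand charges -4, V(III) ⇒ ion charge 1−.
One 2+ cation requires 2 of the 1− anion.

[Pb(bipy)2(OH)2][V(CN)2(en)I2]2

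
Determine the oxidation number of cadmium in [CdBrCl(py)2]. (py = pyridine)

No counter-ion: the bracketed complex is neutral.
Ligand charges: 2×py neutral; 1×Cl = -1; 1×Br = -1; sum -2.
Cd + (-2) = 0 ⇒ Cd is +2.

+2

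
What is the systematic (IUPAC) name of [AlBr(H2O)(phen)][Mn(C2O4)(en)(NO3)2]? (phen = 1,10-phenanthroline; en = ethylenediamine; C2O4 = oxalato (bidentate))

Aluminium is always +3 in its complexes; the cation's ligand charges sum to -1, so the complex cation is 2+.
A 1:1 salt means the anion carries the equal and opposite charge, 2−.
Anion: ligand charges sum to -4; for the ion to be 2−, Mn = +2.

aquabromo(1,10-phenanthroline)aluminium(III) (ethylenediamine)dinitratooxalatomanganate(II)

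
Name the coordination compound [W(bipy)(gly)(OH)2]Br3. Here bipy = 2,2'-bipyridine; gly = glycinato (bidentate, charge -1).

The 3 bromide counter-ions carry a total charge of -3, so each complex ion is 3+.
Ligand charges: 1×2,2'-bipyridine (neutral), 1×glycinato (-1 each), 2×hydroxo (-1 each); total -3. So W + (-3) = 3+, giving W = +6.
Ligands are named alphabetically: bipyridine before glycinato before hydroxo.

(2,2'-bipyridine)(glycinato)dihydroxotungsten(VI) bromide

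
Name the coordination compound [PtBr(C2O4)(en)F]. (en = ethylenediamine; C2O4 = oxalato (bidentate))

There is no counter-ion, so the complex is neutral overall.
Ligand charges: 1×ethylenediamine (neutral), 1×fluoro (-1 each), 1×bromo (-1 each), 1×oxalato (-2 each); total -4. So Pt + (-4) = 0, giving Pt = +4.
Ligands are named alphabetically: bromo before ethylenediamine before fluoro before oxalato.

bromo(ethylenediamine)fluorooxalatoplatinum(IV)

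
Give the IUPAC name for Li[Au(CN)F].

lithium cyanofluoroaurate(I)

The 1 lithium counter-ion carries a total charge of +1, so each complex ion is 1−.
Ligand charges: 1×fluoro (-1 each), 1×cyano (-1 each); total -2. So Au + (-2) = 1−, giving Au = +1.
Ligands are named alphabetically: cyano before fluoro.
The complex ion is anionic, so gold takes the -ate form aurate(I).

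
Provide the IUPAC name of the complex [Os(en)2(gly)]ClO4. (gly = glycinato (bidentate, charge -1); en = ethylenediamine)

bis(ethylenediamine)(glycinato)osmium(II) perchlorate

The 1 perchlorate counter-ion carries a total charge of -1, so each complex ion is 1+.
Ligand charges: 1×glycinato (-1 each), 2×ethylenediamine (neutral); total -1. So Os + (-1) = 1+, giving Os = +2.
Ligands are named alphabetically: ethylenediamine before glycinato.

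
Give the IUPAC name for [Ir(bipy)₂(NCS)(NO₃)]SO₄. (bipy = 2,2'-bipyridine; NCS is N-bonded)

bis(2,2'-bipyridine)isothiocyanatonitratoiridium(IV) sulfate

The 1 sulfate counter-ion carries a total charge of -2, so each complex ion is 2+.
Ligand charges: 1×nitrato (-1 each), 2×2,2'-bipyridine (neutral), 1×isothiocyanato (-1 each); total -2. So Ir + (-2) = 2+, giving Ir = +4.
Ligands are named alphabetically: bipyridine before isothiocyanato before nitrato.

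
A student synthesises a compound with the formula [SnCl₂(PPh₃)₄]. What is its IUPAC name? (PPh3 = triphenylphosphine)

dichlorotetrakis(triphenylphosphine)tin(II)

There is no counter-ion, so the complex is neutral overall.
Ligand charges: 4×triphenylphosphine (neutral), 2×chloro (-1 each); total -2. So Sn + (-2) = 0, giving Sn = +2.
Ligands are named alphabetically: chloro before triphenylphosphine.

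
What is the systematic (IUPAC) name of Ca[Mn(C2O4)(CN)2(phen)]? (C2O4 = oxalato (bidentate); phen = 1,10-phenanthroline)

The 1 calcium counter-ion carries a total charge of +2, so each complex ion is 2−.
Ligand charges: 2×cyano (-1 each), 1×oxalato (-2 each), 1×1,10-phenanthroline (neutral); total -4. So Mn + (-4) = 2−, giving Mn = +2.
The complex ion is anionic, so manganese takes the -ate form manganate(II).

calcium dicyanooxalato(1,10-phenanthroline)manganate(II)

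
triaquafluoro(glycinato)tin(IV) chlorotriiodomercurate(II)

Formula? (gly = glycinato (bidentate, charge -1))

[SnF(gly)(H2O)3][HgClI3]

Cation [Sn…]: ligand charges -2, Sn(IV) ⇒ ion charge 2+.
Anion [Hg…]: ligand charges -4, Hg(II) ⇒ ion charge 2−.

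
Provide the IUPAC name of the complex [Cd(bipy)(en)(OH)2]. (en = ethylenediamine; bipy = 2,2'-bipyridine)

There is no counter-ion, so the complex is neutral overall.
Ligand charges: 1×ethylenediamine (neutral), 1×2,2'-bipyridine (neutral), 2×hydroxo (-1 each); total -2. So Cd + (-2) = 0, giving Cd = +2.
Ligands are named alphabetically: bipyridine before ethylenediamine before hydroxo.

(2,2'-bipyridine)(ethylenediamine)dihydroxocadmium(II)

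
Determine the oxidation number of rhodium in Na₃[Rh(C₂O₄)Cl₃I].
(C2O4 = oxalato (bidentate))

+3

3 sodium outside the brackets (+1 each) → the complex ion is 3−.
Ligand charges: 1×I = -1; 1×C2O4 = -2; 3×Cl = -3; sum -6.
Rh + (-6) = 3− ⇒ Rh is +3.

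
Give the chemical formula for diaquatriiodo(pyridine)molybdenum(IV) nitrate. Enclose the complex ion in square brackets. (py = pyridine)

[Mo(H2O)2I3(py)]NO3

Ligands: 1 pyridine (py, neutral), 3 iodo (I, -1), 2 aqua (H2O, neutral). Ligand charge sum = -3.
With Mo in oxidation state +4, the complex ion is [Mo...]^1+.
Charge balance with nitrate (-1) requires 1 complex ion per 1 nitrate.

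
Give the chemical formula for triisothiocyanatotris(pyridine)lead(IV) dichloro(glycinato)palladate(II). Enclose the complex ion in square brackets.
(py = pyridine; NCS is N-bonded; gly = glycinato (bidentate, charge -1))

[Pb(NCS)3(py)3][PdCl2(gly)]

Cation [Pb…]: ligand charges -3, Pb(IV) ⇒ ion charge 1+.
Anion [Pd…]: ligand charges -3, Pd(II) ⇒ ion charge 1−.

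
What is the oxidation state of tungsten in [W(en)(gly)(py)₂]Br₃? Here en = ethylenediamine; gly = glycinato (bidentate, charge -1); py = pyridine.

+4

3 bromide outside the brackets (-1 each) → the complex ion is 3+.
Ligand charges: 1×en neutral; 1×gly = -1; 2×py neutral; sum -1.
W + (-1) = 3+ ⇒ W is +4.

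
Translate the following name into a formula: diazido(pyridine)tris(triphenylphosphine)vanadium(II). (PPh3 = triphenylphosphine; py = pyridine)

Ligands: 2 azido (N3, -1), 3 triphenylphosphine (PPh3, neutral), 1 pyridine (py, neutral). Ligand charge sum = -2.
With V in oxidation state +2, the complex ion is [V...].

[V(N3)2(PPh3)3(py)]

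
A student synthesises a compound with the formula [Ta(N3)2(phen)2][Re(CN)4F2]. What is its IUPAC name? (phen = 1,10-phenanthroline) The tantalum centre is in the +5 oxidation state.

Both ions are complex: the cation is named first with the plain metal name, the anion second with the -ate form; each ion's ligands are alphabetised independently.
Ta is given as +5; the cation's ligand charges sum to -2, so the complex cation is 3+.
A 1:1 salt means the anion carries the equal and opposite charge, 3−.
Anion: ligand charges sum to -6; for the ion to be 3−, Re = +3.

diazidobis(1,10-phenanthroline)tantalum(V) tetracyanodifluororhenate(III)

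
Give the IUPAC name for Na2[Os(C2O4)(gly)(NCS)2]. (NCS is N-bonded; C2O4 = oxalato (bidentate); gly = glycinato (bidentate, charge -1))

sodium (glycinato)diisothiocyanatooxalatoosmate(III)

The 2 sodium counter-ions carry a total charge of +2, so each complex ion is 2−.
Ligand charges: 2×isothiocyanato (-1 each), 1×oxalato (-2 each), 1×glycinato (-1 each); total -5. So Os + (-5) = 2−, giving Os = +3.
Ligands are named alphabetically: glycinato before isothiocyanato before oxalato.
The complex ion is anionic, so osmium takes the -ate form osmate(III).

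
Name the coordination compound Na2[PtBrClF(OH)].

The 2 sodium counter-ions carry a total charge of +2, so each complex ion is 2−.
Ligand charges: 1×hydroxo (-1 each), 1×bromo (-1 each), 1×fluoro (-1 each), 1×chloro (-1 each); total -4. So Pt + (-4) = 2−, giving Pt = +2.
Ligands are named alphabetically: bromo before chloro before fluoro before hydroxo.
The complex ion is anionic, so platinum takes the -ate form platinate(II).

sodium bromochlorofluorohydroxoplatinate(II)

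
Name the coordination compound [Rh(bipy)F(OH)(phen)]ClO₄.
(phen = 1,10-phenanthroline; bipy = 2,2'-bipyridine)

The 1 perchlorate counter-ion carries a total charge of -1, so each complex ion is 1+.
Ligand charges: 1×fluoro (-1 each), 1×1,10-phenanthroline (neutral), 1×2,2'-bipyridine (neutral), 1×hydroxo (-1 each); total -2. So Rh + (-2) = 1+, giving Rh = +3.
Ligands are named alphabetically: bipyridine before fluoro before hydroxo before phenanthroline.

(2,2'-bipyridine)fluorohydroxo(1,10-phenanthroline)rhodium(III) perchlorate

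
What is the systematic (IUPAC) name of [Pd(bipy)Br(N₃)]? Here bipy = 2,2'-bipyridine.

azido(2,2'-bipyridine)bromopalladium(II)

There is no counter-ion, so the complex is neutral overall.
Ligand charges: 1×bromo (-1 each), 1×azido (-1 each), 1×2,2'-bipyridine (neutral); total -2. So Pd + (-2) = 0, giving Pd = +2.
Ligands are named alphabetically: azido before bipyridine before bromo.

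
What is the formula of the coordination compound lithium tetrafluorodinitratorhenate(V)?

Ligands: 2 nitrato (NO3, -1), 4 fluoro (F, -1). Ligand charge sum = -6.
Charge balance with lithium (+1) requires 1 complex ion per 1 lithium.

Li[ReF4(NO3)2]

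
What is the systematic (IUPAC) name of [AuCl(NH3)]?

amminechlorogold(I)

There is no counter-ion, so the complex is neutral overall.
Ligand charges: 1×ammine (neutral), 1×chloro (-1 each); total -1. So Au + (-1) = 0, giving Au = +1.
Ligands are named alphabetically: ammine before chloro.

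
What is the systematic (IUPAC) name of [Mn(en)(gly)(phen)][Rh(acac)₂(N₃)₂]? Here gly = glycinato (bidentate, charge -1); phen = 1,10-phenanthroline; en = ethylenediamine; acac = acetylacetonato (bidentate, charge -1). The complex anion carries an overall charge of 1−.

The complex anion is given as 1−; its ligand charges sum to -4, so Rh = +3.
A 1:1 salt means the cation carries the equal and opposite charge, 1+.
Cation: ligand charges sum to -1; for the ion to be 1+, Mn = +2.

(ethylenediamine)(glycinato)(1,10-phenanthroline)manganese(II) bis(acetylacetonato)diazidorhodate(III)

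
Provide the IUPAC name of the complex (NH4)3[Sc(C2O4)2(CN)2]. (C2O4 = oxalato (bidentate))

The 3 ammonium counter-ions carry a total charge of +3, so each complex ion is 3−.
Ligand charges: 2×oxalato (-2 each), 2×cyano (-1 each); total -6. So Sc + (-6) = 3−, giving Sc = +3.
Ligands are named alphabetically: cyano before oxalato.
The complex ion is anionic, so scandium takes the -ate form scandate(III).

ammonium dicyanodioxalatoscandate(III)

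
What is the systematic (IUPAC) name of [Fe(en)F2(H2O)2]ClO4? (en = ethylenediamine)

diaqua(ethylenediamine)difluoroiron(III) perchlorate

The 1 perchlorate counter-ion carries a total charge of -1, so each complex ion is 1+.
Ligand charges: 2×aqua (neutral), 1×ethylenediamine (neutral), 2×fluoro (-1 each); total -2. So Fe + (-2) = 1+, giving Fe = +3.
Ligands are named alphabetically: aqua before ethylenediamine before fluoro.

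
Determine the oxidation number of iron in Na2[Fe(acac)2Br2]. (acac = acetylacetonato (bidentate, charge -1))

+2

2 sodium outside the brackets (+1 each) → the complex ion is 2−.
Ligand charges: 2×Br = -2; 2×acac = -2; sum -4.
Fe + (-4) = 2− ⇒ Fe is +2.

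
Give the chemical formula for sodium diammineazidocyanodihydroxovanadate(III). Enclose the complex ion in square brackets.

Na[V(CN)(N3)(NH3)2(OH)2]

Ligands: 1 cyano (CN, -1), 2 ammine (NH3, neutral), 2 hydroxo (OH, -1), 1 azido (N3, -1). Ligand charge sum = -4.
Charge balance with sodium (+1) requires 1 complex ion per 1 sodium.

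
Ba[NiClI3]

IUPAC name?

barium chlorotriiodonickelate(II)

The 1 barium counter-ion carries a total charge of +2, so each complex ion is 2−.
Ligand charges: 3×iodo (-1 each), 1×chloro (-1 each); total -4. So Ni + (-4) = 2−, giving Ni = +2.
The complex ion is anionic, so nickel takes the -ate form nickelate(II).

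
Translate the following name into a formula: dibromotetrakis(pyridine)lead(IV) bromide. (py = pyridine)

[PbBr2(py)4]Br2

Ligands: 4 pyridine (py, neutral), 2 bromo (Br, -1). Ligand charge sum = -2.
Charge balance with bromide (-1) requires 1 complex ion per 2 bromide.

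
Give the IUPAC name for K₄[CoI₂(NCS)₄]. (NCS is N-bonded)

potassium diiodotetraisothiocyanatocobaltate(II)

The 4 potassium counter-ions carry a total charge of +4, so each complex ion is 4−.
Ligand charges: 4×isothiocyanato (-1 each), 2×iodo (-1 each); total -6. So Co + (-6) = 4−, giving Co = +2.
The complex ion is anionic, so cobalt takes the -ate form cobaltate(II).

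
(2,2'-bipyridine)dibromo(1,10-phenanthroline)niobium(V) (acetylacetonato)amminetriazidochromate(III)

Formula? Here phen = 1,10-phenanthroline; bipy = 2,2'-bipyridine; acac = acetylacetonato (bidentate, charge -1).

[Nb(bipy)Br2(phen)][Cr(acac)(N3)3(NH3)]3

Cation [Nb…]: ligand charges -2, Nb(V) ⇒ ion charge 3+.
Anion [Cr…]: ligand charges -4, Cr(III) ⇒ ion charge 1−.
One 3+ cation requires 3 of the 1− anion.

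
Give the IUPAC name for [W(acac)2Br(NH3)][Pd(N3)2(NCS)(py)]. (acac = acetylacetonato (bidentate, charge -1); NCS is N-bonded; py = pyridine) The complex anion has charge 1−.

Both ions are complex: the cation is named first with the plain metal name, the anion second with the -ate form; each ion's ligands are alphabetised independently.
The complex anion is given as 1−; its ligand charges sum to -3, so Pd = +2.
A 1:1 salt means the cation carries the equal and opposite charge, 1+.
Cation: ligand charges sum to -3; for the ion to be 1+, W = +4.

bis(acetylacetonato)amminebromotungsten(IV) diazidoisothiocyanato(pyridine)palladate(II)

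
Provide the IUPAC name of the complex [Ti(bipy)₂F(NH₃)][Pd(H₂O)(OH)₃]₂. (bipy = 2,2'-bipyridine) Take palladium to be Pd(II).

Pd is given as +2; the anion's ligand charges sum to -3, so the complex anion is 1−.
With 2 anions per cation, the cation must be 2×1 = 2+.
Cation: ligand charges sum to -1; for the ion to be 2+, Ti = +3.

amminebis(2,2'-bipyridine)fluorotitanium(III) aquatrihydroxopalladate(II)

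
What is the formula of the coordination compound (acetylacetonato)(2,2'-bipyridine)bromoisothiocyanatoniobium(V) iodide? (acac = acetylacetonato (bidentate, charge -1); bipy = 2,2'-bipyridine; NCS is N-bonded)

Ligands: 1 bromo (Br, -1), 1 acetylacetonato (acac, -1), 1 2,2'-bipyridine (bipy, neutral), 1 isothiocyanato (NCS, -1). Ligand charge sum = -3.
With Nb in oxidation state +5, the complex ion is [Nb...]^2+.
Charge balance with iodide (-1) requires 1 complex ion per 2 iodide.

[Nb(acac)(bipy)Br(NCS)]I2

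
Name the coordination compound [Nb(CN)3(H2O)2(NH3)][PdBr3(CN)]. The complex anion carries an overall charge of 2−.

The complex anion is given as 2−; its ligand charges sum to -4, so Pd = +2.
A 1:1 salt means the cation carries the equal and opposite charge, 2+.
Cation: ligand charges sum to -3; for the ion to be 2+, Nb = +5.

amminediaquatricyanoniobium(V) tribromocyanopalladate(II)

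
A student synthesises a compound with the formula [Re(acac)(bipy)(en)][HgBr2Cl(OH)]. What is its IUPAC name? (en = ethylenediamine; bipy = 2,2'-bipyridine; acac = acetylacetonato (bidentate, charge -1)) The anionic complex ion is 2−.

(acetylacetonato)(2,2'-bipyridine)(ethylenediamine)rhenium(III) dibromochlorohydroxomercurate(II)

Both ions are complex: the cation is named first with the plain metal name, the anion second with the -ate form; each ion's ligands are alphabetised independently.
The complex anion is given as 2−; its ligand charges sum to -4, so Hg = +2.
A 1:1 salt means the cation carries the equal and opposite charge, 2+.
Cation: ligand charges sum to -1; for the ion to be 2+, Re = +3.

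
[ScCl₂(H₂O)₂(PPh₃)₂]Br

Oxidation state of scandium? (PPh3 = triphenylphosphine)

1 bromide outside the brackets (-1 each) → the complex ion is 1+.
Ligand charges: 2×H2O neutral; 2×PPh3 neutral; 2×Cl = -2; sum -2.
Sc + (-2) = 1+ ⇒ Sc is +3.

+3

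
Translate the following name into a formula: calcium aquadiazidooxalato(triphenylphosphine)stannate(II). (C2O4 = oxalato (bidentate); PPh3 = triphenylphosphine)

Ca[Sn(C2O4)(H2O)(N3)2(PPh3)]

Ligands: 1 oxalato (C2O4, -2), 2 azido (N3, -1), 1 aqua (H2O, neutral), 1 triphenylphosphine (PPh3, neutral). Ligand charge sum = -4.
With Sn in oxidation state +2, the complex ion is [Sn...]^2−.
Charge balance with calcium (+2) requires 1 complex ion per 1 calcium.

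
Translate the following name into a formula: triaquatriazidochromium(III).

[Cr(H2O)3(N3)3]

Ligands: 3 azido (N3, -1), 3 aqua (H2O, neutral). Ligand charge sum = -3.
With Cr in oxidation state +3, the complex ion is [Cr...].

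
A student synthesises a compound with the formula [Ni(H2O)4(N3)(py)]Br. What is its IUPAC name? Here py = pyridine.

The 1 bromide counter-ion carries a total charge of -1, so each complex ion is 1+.
Ligand charges: 1×pyridine (neutral), 4×aqua (neutral), 1×azido (-1 each); total -1. So Ni + (-1) = 1+, giving Ni = +2.
Ligands are named alphabetically: aqua before azido before pyridine.

tetraaquaazido(pyridine)nickel(II) bromide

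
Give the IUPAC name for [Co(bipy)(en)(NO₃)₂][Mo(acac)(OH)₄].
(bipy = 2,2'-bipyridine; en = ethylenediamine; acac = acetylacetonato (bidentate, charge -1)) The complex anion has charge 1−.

Both ions are complex: the cation is named first with the plain metal name, the anion second with the -ate form; each ion's ligands are alphabetised independently.
The complex anion is given as 1−; its ligand charges sum to -5, so Mo = +4.
A 1:1 salt means the cation carries the equal and opposite charge, 1+.
Cation: ligand charges sum to -2; for the ion to be 1+, Co = +3.

(2,2'-bipyridine)(ethylenediamine)dinitratocobalt(III) (acetylacetonato)tetrahydroxomolybdate(IV)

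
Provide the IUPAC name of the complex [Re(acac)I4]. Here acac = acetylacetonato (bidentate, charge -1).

(acetylacetonato)tetraiodorhenium(V)

There is no counter-ion, so the complex is neutral overall.
Ligand charges: 4×iodo (-1 each), 1×acetylacetonato (-1 each); total -5. So Re + (-5) = 0, giving Re = +5.
Ligands are named alphabetically: acetylacetonato before iodo.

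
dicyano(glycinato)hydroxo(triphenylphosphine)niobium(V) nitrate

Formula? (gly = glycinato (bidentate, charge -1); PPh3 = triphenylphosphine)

[Nb(CN)2(gly)(OH)(PPh3)]NO3

Ligands: 1 glycinato (gly, -1), 2 cyano (CN, -1), 1 triphenylphosphine (PPh3, neutral), 1 hydroxo (OH, -1). Ligand charge sum = -4.
With Nb in oxidation state +5, the complex ion is [Nb...]^1+.
Charge balance with nitrate (-1) requires 1 complex ion per 1 nitrate.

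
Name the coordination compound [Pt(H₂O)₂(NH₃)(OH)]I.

The 1 iodide counter-ion carries a total charge of -1, so each complex ion is 1+.
Ligand charges: 2×aqua (neutral), 1×ammine (neutral), 1×hydroxo (-1 each); total -1. So Pt + (-1) = 1+, giving Pt = +2.
Ligands are named alphabetically: ammine before aqua before hydroxo.

amminediaquahydroxoplatinum(II) iodide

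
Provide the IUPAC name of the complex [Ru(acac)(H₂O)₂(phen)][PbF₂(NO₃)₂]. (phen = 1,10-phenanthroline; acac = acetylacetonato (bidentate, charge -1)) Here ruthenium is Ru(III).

Ru is given as +3; the cation's ligand charges sum to -1, so the complex cation is 2+.
A 1:1 salt means the anion carries the equal and opposite charge, 2−.
Anion: ligand charges sum to -4; for the ion to be 2−, Pb = +2.

(acetylacetonato)diaqua(1,10-phenanthroline)ruthenium(III) difluorodinitratoplumbate(II)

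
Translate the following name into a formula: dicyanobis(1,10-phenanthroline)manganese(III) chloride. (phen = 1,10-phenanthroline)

[Mn(CN)2(phen)2]Cl

Ligands: 2 1,10-phenanthroline (phen, neutral), 2 cyano (CN, -1). Ligand charge sum = -2.
Charge balance with chloride (-1) requires 1 complex ion per 1 chloride.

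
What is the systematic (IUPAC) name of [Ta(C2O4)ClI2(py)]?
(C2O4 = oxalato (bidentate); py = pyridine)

There is no counter-ion, so the complex is neutral overall.
Ligand charges: 1×oxalato (-2 each), 2×iodo (-1 each), 1×chloro (-1 each), 1×pyridine (neutral); total -5. So Ta + (-5) = 0, giving Ta = +5.
Ligands are named alphabetically: chloro before iodo before oxalato before pyridine.

chlorodiiodooxalato(pyridine)tantalum(V)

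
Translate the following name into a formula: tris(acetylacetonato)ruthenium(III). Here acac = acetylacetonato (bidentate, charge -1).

Ligands: 3 acetylacetonato (acac, -1). Ligand charge sum = -3.
With Ru in oxidation state +3, the complex ion is [Ru...].

[Ru(acac)3]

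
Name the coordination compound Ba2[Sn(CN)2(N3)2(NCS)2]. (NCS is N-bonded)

barium diazidodicyanodiisothiocyanatostannate(II)

The 2 barium counter-ions carry a total charge of +4, so each complex ion is 4−.
Ligand charges: 2×azido (-1 each), 2×cyano (-1 each), 2×isothiocyanato (-1 each); total -6. So Sn + (-6) = 4−, giving Sn = +2.
The complex ion is anionic, so tin takes the -ate form stannate(II).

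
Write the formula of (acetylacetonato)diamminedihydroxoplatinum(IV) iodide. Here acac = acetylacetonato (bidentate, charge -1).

Ligands: 2 ammine (NH3, neutral), 1 acetylacetonato (acac, -1), 2 hydroxo (OH, -1). Ligand charge sum = -3.
Charge balance with iodide (-1) requires 1 complex ion per 1 iodide.

[Pt(acac)(NH3)2(OH)2]I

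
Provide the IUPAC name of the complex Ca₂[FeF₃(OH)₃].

The 2 calcium counter-ions carry a total charge of +4, so each complex ion is 4−.
Ligand charges: 3×fluoro (-1 each), 3×hydroxo (-1 each); total -6. So Fe + (-6) = 4−, giving Fe = +2.
The complex ion is anionic, so iron takes the -ate form ferrate(II).

calcium trifluorotrihydroxoferrate(II)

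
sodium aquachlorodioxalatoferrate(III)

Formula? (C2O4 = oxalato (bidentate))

Na2[Fe(C2O4)2Cl(H2O)]

Ligands: 2 oxalato (C2O4, -2), 1 aqua (H2O, neutral), 1 chloro (Cl, -1). Ligand charge sum = -5.
With Fe in oxidation state +3, the complex ion is [Fe...]^2−.
Charge balance with sodium (+1) requires 1 complex ion per 2 sodium.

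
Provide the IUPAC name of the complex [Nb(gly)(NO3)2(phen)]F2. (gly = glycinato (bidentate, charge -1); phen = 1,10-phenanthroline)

The 2 fluoride counter-ions carry a total charge of -2, so each complex ion is 2+.
Ligand charges: 1×glycinato (-1 each), 2×nitrato (-1 each), 1×1,10-phenanthroline (neutral); total -3. So Nb + (-3) = 2+, giving Nb = +5.
Ligands are named alphabetically: glycinato before nitrato before phenanthroline.

(glycinato)dinitrato(1,10-phenanthroline)niobium(V) fluoride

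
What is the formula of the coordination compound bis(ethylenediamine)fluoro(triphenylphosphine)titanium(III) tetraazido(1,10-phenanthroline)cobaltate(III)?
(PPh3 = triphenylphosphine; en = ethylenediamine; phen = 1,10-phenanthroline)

Cation [Ti…]: ligand charges -1, Ti(III) ⇒ ion charge 2+.
Anion [Co…]: ligand charges -4, Co(III) ⇒ ion charge 1−.
One 2+ cation requires 2 of the 1− anion.

[Ti(en)2F(PPh3)][Co(N3)4(phen)]2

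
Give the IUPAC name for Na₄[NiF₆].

The 4 sodium counter-ions carry a total charge of +4, so each complex ion is 4−.
Ligand charges: 6×fluoro (-1 each); total -6. So Ni + (-6) = 4−, giving Ni = +2.
The complex ion is anionic, so nickel takes the -ate form nickelate(II).

sodium hexafluoronickelate(II)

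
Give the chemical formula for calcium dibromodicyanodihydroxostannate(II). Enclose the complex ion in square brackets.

Ligands: 2 hydroxo (OH, -1), 2 cyano (CN, -1), 2 bromo (Br, -1). Ligand charge sum = -6.
With Sn in oxidation state +2, the complex ion is [Sn...]^4−.
Charge balance with calcium (+2) requires 1 complex ion per 2 calcium.

Ca2[SnBr2(CN)2(OH)2]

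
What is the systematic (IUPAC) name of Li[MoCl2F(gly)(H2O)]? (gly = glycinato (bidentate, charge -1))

lithium aquadichlorofluoro(glycinato)molybdate(III)

The 1 lithium counter-ion carries a total charge of +1, so each complex ion is 1−.
Ligand charges: 2×chloro (-1 each), 1×glycinato (-1 each), 1×aqua (neutral), 1×fluoro (-1 each); total -4. So Mo + (-4) = 1−, giving Mo = +3.
Ligands are named alphabetically: aqua before chloro before fluoro before glycinato.
The complex ion is anionic, so molybdenum takes the -ate form molybdate(III).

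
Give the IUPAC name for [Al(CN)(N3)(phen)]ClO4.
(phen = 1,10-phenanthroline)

azidocyano(1,10-phenanthroline)aluminium(III) perchlorate

The 1 perchlorate counter-ion carries a total charge of -1, so each complex ion is 1+.
Ligand charges: 1×1,10-phenanthroline (neutral), 1×cyano (-1 each), 1×azido (-1 each); total -2. So Al + (-2) = 1+, giving Al = +3.
Ligands are named alphabetically: azido before cyano before phenanthroline.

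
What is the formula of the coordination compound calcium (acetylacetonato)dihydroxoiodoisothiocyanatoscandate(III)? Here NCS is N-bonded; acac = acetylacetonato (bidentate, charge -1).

Ligands: 2 hydroxo (OH, -1), 1 iodo (I, -1), 1 isothiocyanato (NCS, -1), 1 acetylacetonato (acac, -1). Ligand charge sum = -5.
With Sc in oxidation state +3, the complex ion is [Sc...]^2−.
Charge balance with calcium (+2) requires 1 complex ion per 1 calcium.

Ca[Sc(acac)I(NCS)(OH)2]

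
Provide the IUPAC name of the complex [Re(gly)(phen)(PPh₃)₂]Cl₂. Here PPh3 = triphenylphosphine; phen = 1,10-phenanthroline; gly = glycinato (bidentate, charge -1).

The 2 chloride counter-ions carry a total charge of -2, so each complex ion is 2+.
Ligand charges: 2×triphenylphosphine (neutral), 1×1,10-phenanthroline (neutral), 1×glycinato (-1 each); total -1. So Re + (-1) = 2+, giving Re = +3.
Ligands are named alphabetically: glycinato before phenanthroline before triphenylphosphine.

(glycinato)(1,10-phenanthroline)bis(triphenylphosphine)rhenium(III) chloride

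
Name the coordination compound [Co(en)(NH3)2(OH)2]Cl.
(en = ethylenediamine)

The 1 chloride counter-ion carries a total charge of -1, so each complex ion is 1+.
Ligand charges: 1×ethylenediamine (neutral), 2×hydroxo (-1 each), 2×ammine (neutral); total -2. So Co + (-2) = 1+, giving Co = +3.
Ligands are named alphabetically: ammine before ethylenediamine before hydroxo.

diammine(ethylenediamine)dihydroxocobalt(III) chloride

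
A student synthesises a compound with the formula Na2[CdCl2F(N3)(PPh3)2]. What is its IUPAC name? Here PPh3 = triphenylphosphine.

sodium azidodichlorofluorobis(triphenylphosphine)cadmate(II)

The 2 sodium counter-ions carry a total charge of +2, so each complex ion is 2−.
Ligand charges: 1×azido (-1 each), 1×fluoro (-1 each), 2×triphenylphosphine (neutral), 2×chloro (-1 each); total -4. So Cd + (-4) = 2−, giving Cd = +2.
The complex ion is anionic, so cadmium takes the -ate form cadmate(II).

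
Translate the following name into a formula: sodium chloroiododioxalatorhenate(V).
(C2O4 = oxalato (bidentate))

Ligands: 2 oxalato (C2O4, -2), 1 iodo (I, -1), 1 chloro (Cl, -1). Ligand charge sum = -6.
Charge balance with sodium (+1) requires 1 complex ion per 1 sodium.

Na[Re(C2O4)2ClI]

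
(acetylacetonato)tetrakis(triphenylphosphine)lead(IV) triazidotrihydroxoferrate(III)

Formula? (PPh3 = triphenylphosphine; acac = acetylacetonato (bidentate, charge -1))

[Pb(acac)(PPh3)4][Fe(N3)3(OH)3]

Cation [Pb…]: ligand charges -1, Pb(IV) ⇒ ion charge 3+.
Anion [Fe…]: ligand charges -6, Fe(III) ⇒ ion charge 3−.
One 3+ cation balances one 3− anion.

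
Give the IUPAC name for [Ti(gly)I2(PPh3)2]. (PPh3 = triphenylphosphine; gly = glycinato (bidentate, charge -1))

There is no counter-ion, so the complex is neutral overall.
Ligand charges: 2×triphenylphosphine (neutral), 2×iodo (-1 each), 1×glycinato (-1 each); total -3. So Ti + (-3) = 0, giving Ti = +3.
Ligands are named alphabetically: glycinato before iodo before triphenylphosphine.

(glycinato)diiodobis(triphenylphosphine)titanium(III)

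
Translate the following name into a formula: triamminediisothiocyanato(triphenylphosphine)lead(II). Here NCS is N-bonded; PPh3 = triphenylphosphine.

Ligands: 3 ammine (NH3, neutral), 2 isothiocyanato (NCS, -1), 1 triphenylphosphine (PPh3, neutral). Ligand charge sum = -2.
With Pb in oxidation state +2, the complex ion is [Pb...].

[Pb(NCS)2(NH3)3(PPh3)]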